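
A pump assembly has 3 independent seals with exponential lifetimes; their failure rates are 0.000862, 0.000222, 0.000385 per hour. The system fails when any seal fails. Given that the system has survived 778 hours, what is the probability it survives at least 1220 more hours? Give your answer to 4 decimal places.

0.1666

Time to first failure ~ Exp(Σλ) with Σλ = 0.001469.
By memorylessness, P(T > 778+1220 | T > 778) = P(T > 1220) = e^(−0.001469·1220) ≈ 0.1666.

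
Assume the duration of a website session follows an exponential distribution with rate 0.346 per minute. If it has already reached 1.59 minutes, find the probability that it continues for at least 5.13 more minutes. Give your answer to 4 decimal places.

0.1695

P(X > s+t | X > s) = e^(−λ(s+t))/e^(−λs) = e^(−λt), independent of s = 1.59.
P(X > 5.13) = e^(−1.775) ≈ 0.1695.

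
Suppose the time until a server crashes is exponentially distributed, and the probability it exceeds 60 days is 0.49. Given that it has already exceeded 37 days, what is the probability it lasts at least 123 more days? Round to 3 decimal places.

0.232

From e^(−λ·60) = 0.49, λ = −ln(0.49)/60 = 0.0118892.
Memoryless: P(X > 37+123 | X > 37) = P(X > 123) = e^(−0.0118892·123) ≈ 0.232.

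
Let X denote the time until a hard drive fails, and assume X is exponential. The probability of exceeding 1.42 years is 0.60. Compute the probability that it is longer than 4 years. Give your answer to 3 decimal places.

0.237

e^(−λ·1.42) = 0.60 ⇒ λ = −ln(0.60)/1.42 = 0.359736.
P(X > 4) = e^(−0.359736·4) = e^(−1.4389) ≈ 0.237.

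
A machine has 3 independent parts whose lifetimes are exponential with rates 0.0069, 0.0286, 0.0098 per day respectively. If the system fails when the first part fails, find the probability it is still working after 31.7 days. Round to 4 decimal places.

The time to first failure is exponential with rate Σλ = 0.0069 + 0.0286 + 0.0098 = 0.0453.
P(min > 31.7) = e^(−0.0453·31.7) = e^(−1.436) ≈ 0.2379.

0.2379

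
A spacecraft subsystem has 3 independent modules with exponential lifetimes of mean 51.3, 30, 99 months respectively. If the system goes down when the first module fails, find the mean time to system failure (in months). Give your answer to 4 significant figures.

15.89

The first failure time is exponential with rate Σλ_i = 1/51.3 + 1/30 + 1/99 = 0.0629275 per month.
E[min] = 1/Σλ = 1/0.0629275 = 15.8913 months.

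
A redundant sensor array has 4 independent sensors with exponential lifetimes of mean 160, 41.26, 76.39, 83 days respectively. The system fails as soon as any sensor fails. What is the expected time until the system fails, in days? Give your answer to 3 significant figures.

The first failure time is exponential with rate Σλ_i = 1/160 + 1/41.26 + 1/76.39 + 1/83 = 0.0556255 per day.
E[min] = 1/Σλ = 1/0.0556255 = 17.9774 days.

18.0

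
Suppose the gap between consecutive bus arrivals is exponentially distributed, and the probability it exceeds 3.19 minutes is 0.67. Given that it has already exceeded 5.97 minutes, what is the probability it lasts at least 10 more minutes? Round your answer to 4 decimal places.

From e^(−λ·3.19) = 0.67, λ = −ln(0.67)/3.19 = 0.125542.
Memoryless: P(X > 5.97+10 | X > 5.97) = P(X > 10) = e^(−0.125542·10) ≈ 0.2850.

0.2850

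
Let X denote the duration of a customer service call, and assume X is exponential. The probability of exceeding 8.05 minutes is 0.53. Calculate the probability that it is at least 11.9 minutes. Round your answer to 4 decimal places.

e^(−λ·8.05) = 0.53 ⇒ λ = −ln(0.53)/8.05 = 0.0788669.
P(X > 11.9) = e^(−0.0788669·11.9) = e^(−0.93852) ≈ 0.3912.

0.3912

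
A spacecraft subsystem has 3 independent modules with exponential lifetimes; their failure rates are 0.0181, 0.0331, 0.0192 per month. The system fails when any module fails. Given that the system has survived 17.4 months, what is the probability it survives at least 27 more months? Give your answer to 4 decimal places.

Time to first failure ~ Exp(Σλ) with Σλ = 0.0704.
By memorylessness, P(T > 17.4+27 | T > 17.4) = P(T > 27) = e^(−0.0704·27) ≈ 0.1494.

0.1494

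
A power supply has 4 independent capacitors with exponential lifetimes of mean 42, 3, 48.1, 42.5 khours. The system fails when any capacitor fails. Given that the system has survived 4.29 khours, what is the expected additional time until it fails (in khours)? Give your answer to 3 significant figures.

2.49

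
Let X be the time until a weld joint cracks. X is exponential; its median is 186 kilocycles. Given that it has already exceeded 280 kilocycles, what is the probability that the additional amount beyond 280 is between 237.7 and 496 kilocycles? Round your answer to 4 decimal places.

0.2549

For an exponential, median = ln(2)/λ, so λ = ln 2 / 186 = 0.0037266 per kilocycle.
Memoryless: the residual past 280 is again Exp(λ).
P(237.7 < residual < 496) = e^(−λ·237.7) − e^(−λ·496) = 0.41238 − 0.15749 ≈ 0.2549.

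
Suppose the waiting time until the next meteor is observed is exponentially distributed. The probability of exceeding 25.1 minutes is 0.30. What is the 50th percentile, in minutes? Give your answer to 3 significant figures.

14.5

e^(−λ·25.1) = 0.30 ⇒ λ = −ln(0.30)/25.1 = 0.047967.
50th percentile: 1 − e^(−λt) = 0.5, t = −ln(0.5)/λ = 14.4505 minutes.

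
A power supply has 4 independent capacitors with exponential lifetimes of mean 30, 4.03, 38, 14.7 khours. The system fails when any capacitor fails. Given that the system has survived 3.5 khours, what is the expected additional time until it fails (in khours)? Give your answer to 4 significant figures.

First-failure rate Σλ = 1/30 + 1/4.03 + 1/38 + 1/14.7 = 0.375815.
By memorylessness the expected residual is 1/Σλ = 2.66088 khours, regardless of the 3.5 already elapsed.

2.661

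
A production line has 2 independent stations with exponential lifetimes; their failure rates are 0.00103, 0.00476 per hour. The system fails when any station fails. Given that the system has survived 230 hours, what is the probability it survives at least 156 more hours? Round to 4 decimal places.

Time to first failure ~ Exp(Σλ) with Σλ = 0.00579.
By memorylessness, P(T > 230+156 | T > 230) = P(T > 156) = e^(−0.00579·156) ≈ 0.4053.

0.4053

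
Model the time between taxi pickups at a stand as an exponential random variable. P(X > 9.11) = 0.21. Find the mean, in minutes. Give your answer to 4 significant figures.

e^(−λ·9.11) = 0.21 ⇒ λ = −ln(0.21)/9.11 = 0.171311.
Mean = 1/λ = 5.83732 minutes.

5.837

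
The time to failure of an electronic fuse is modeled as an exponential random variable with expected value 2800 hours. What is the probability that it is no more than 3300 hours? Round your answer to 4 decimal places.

0.6923

The rate is λ = 1/2800 = 0.000357143 per hour.
P(X ≤ 3300) = 1 − e^(−λ·3300) = 1 − e^(−1.1786) ≈ 0.6923.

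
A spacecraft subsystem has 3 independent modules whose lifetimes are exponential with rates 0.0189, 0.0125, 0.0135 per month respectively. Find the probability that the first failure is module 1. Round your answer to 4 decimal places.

0.4209

The time to first failure is exponential with rate Σλ = 0.0189 + 0.0125 + 0.0135 = 0.0449.
P(module 1 first) = λ_1/Σλ = 0.0189/0.0449 ≈ 0.4209.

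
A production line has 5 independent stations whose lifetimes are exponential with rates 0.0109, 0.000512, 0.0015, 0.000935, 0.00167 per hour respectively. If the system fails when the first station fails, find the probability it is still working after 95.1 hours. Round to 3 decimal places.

The time to first failure is exponential with rate Σλ = 0.0109 + 0.000512 + 0.0015 + 0.000935 + 0.00167 = 0.015517.
P(min > 95.1) = e^(−0.015517·95.1) = e^(−1.4757) ≈ 0.229.

0.229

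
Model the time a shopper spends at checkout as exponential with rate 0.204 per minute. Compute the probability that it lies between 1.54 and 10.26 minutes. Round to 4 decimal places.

0.6071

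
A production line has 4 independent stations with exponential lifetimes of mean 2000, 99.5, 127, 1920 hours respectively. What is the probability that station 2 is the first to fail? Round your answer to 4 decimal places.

0.5305

Rates: λ_i = 1/mean_i → 0.0005, 0.0100503, 0.00787402, 0.000520833; Σλ = 0.0189451.
P(station 2 first) = λ_2/Σλ = 0.0100503/0.0189451 ≈ 0.5305.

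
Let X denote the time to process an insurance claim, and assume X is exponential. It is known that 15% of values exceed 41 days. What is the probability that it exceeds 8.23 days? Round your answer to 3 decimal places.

0.683

e^(−λ·41) = 0.15 ⇒ λ = −ln(0.15)/41 = 0.0462712.
P(X > 8.23) = e^(−0.0462712·8.23) = e^(−0.38081) ≈ 0.683.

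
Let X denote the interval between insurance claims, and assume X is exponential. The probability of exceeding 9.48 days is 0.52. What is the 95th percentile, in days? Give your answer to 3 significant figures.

43.4

e^(−λ·9.48) = 0.52 ⇒ λ = −ln(0.52)/9.48 = 0.0689796.
95th percentile: 1 − e^(−λt) = 0.95, t = −ln(0.05)/λ = 43.4293 days.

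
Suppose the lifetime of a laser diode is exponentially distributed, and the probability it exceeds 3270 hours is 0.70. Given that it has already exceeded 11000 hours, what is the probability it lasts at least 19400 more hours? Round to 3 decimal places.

From e^(−λ·3270) = 0.70, λ = −ln(0.70)/3270 = 0.000109075.
Memoryless: P(X > 11000+19400 | X > 11000) = P(X > 19400) = e^(−0.000109075·19400) ≈ 0.121.

0.121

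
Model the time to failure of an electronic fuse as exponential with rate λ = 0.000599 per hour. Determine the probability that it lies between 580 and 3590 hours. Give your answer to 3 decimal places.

0.590

P(580 < X < 3590) = e^(−λ·580) − e^(−λ·3590) = 0.70651 − 0.11644 ≈ 0.590.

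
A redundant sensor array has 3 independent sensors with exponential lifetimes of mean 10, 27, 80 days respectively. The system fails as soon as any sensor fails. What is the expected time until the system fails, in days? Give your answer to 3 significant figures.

6.69

The first failure time is exponential with rate Σλ_i = 1/10 + 1/27 + 1/80 = 0.149537 per day.
E[min] = 1/Σλ = 1/0.149537 = 6.68731 days.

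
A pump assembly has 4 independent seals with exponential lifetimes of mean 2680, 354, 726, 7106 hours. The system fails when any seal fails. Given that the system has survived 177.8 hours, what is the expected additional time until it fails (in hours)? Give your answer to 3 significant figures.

First-failure rate Σλ = 1/2680 + 1/354 + 1/726 + 1/7106 = 0.00471613.
By memorylessness the expected residual is 1/Σλ = 212.038 hours, regardless of the 177.8 already elapsed.

212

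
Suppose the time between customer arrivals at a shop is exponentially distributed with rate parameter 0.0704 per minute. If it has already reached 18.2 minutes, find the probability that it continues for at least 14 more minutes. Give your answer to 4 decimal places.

By the memoryless property, P(X > 18.2+14 | X > 18.2) = P(X > 14).
P(X > 14) = e^(−0.9856) ≈ 0.3732.

0.3732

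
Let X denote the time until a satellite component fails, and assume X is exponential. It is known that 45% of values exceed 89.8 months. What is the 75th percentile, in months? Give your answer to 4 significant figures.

155.9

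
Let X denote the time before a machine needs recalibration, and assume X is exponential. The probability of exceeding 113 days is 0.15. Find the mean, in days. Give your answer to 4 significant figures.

e^(−λ·113) = 0.15 ⇒ λ = −ln(0.15)/113 = 0.0167887.
Mean = 1/λ = 59.564 days.

59.56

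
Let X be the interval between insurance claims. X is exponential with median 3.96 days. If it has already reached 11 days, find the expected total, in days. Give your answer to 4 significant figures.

16.71

For an exponential, median = ln(2)/λ, so λ = ln 2 / 3.96 = 0.175037 per day.
By memorylessness, E[X | X > 11] = 11 + 1/λ = 11 + 5.71307 = 16.7131 days.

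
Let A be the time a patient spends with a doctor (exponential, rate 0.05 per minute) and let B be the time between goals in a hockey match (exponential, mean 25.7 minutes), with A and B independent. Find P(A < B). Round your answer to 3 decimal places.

λ_1 = 0.05, λ_2 = 1/25.7 = 0.0389105.
For independent exponentials, P(A < B) = λ_1/(λ_1+λ_2) = 0.05/0.0889105 ≈ 0.562.

0.562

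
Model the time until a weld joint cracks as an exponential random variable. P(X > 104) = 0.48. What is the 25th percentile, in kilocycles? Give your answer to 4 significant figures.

40.76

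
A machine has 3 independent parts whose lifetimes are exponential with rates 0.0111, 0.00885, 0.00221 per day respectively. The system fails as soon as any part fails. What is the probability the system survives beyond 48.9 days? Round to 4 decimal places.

0.3384

The time to first failure is exponential with rate Σλ = 0.0111 + 0.00885 + 0.00221 = 0.02216.
P(min > 48.9) = e^(−0.02216·48.9) = e^(−1.0836) ≈ 0.3384.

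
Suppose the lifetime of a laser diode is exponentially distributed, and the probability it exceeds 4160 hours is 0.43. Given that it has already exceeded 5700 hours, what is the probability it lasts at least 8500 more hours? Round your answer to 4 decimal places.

0.1783

From e^(−λ·4160) = 0.43, λ = −ln(0.43)/4160 = 0.000202877.
Memoryless: P(X > 5700+8500 | X > 5700) = P(X > 8500) = e^(−0.000202877·8500) ≈ 0.1783.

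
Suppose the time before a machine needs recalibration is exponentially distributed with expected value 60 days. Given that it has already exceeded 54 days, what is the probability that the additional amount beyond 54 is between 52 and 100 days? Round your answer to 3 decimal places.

The rate is λ = 1/60 = 0.0166667 per day.
Memoryless: the residual past 54 is again Exp(λ).
P(52 < residual < 100) = e^(−λ·52) − e^(−λ·100) = 0.42035 − 0.18888 ≈ 0.231.

0.231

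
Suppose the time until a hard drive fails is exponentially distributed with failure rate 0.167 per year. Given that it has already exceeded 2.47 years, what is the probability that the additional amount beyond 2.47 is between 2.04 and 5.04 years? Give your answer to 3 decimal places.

0.280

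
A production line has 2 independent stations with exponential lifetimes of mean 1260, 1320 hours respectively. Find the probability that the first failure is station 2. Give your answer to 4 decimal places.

Rates: λ_i = 1/mean_i → 0.000793651, 0.000757576; Σλ = 0.00155123.
P(station 2 first) = λ_2/Σλ = 0.000757576/0.00155123 ≈ 0.4884.

0.4884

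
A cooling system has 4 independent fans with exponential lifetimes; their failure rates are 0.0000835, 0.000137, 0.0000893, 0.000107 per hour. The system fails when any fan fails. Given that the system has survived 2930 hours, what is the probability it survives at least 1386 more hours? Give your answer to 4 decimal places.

Time to first failure ~ Exp(Σλ) with Σλ = 0.0004168.
By memorylessness, P(T > 2930+1386 | T > 2930) = P(T > 1386) = e^(−0.0004168·1386) ≈ 0.5612.

0.5612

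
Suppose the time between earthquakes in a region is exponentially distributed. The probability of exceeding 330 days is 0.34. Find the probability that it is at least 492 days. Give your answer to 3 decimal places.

e^(−λ·330) = 0.34 ⇒ λ = −ln(0.34)/330 = 0.00326912.
P(X > 492) = e^(−0.00326912·492) = e^(−1.6084) ≈ 0.200.

0.200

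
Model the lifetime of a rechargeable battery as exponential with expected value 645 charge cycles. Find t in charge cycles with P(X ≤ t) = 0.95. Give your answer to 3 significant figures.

1930

The rate is λ = 1/645 = 0.00155039 per charge cycle.
Set 1 − e^(−λt) = 0.95, so t = −ln(0.05)/λ = 2.9957/0.00155039 ≈ 1932.25 charge cycles.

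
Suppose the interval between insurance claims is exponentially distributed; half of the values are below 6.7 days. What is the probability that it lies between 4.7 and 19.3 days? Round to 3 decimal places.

For an exponential, median = ln(2)/λ, so λ = ln 2 / 6.7 = 0.103455 per day.
P(4.7 < X < 19.3) = e^(−λ·4.7) − e^(−λ·19.3) = 0.61494 − 0.13579 ≈ 0.479.

0.479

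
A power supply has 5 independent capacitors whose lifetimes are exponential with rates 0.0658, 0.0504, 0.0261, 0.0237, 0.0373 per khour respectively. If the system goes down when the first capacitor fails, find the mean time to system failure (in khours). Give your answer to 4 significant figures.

The time to first failure is exponential with rate Σλ = 0.0658 + 0.0504 + 0.0261 + 0.0237 + 0.0373 = 0.2033.
E[min] = 1/Σλ = 1/0.2033 = 4.91884 khours.

4.919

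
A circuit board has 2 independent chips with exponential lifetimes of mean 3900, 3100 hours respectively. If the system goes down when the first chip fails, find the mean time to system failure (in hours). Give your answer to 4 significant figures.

The first failure time is exponential with rate Σλ_i = 1/3900 + 1/3100 = 0.000578991 per hour.
E[min] = 1/Σλ = 1/0.000578991 = 1727.14 hours.

1727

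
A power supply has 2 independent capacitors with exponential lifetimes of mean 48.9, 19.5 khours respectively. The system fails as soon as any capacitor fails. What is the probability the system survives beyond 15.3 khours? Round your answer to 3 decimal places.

The first failure time is exponential with rate Σλ_i = 1/48.9 + 1/19.5 = 0.0717319 per khour.
P(min > 15.3) = e^(−0.0717319·15.3) = e^(−1.0975) ≈ 0.334.

0.334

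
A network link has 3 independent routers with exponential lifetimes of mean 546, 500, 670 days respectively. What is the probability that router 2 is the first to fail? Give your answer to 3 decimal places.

Rates: λ_i = 1/mean_i → 0.0018315, 0.002, 0.00149254; Σλ = 0.00532404.
P(router 2 first) = λ_2/Σλ = 0.002/0.00532404 ≈ 0.376.

0.376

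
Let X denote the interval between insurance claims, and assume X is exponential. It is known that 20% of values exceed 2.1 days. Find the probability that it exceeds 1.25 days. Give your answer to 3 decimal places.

0.384

e^(−λ·2.1) = 0.20 ⇒ λ = −ln(0.20)/2.1 = 0.766399.
P(X > 1.25) = e^(−0.766399·1.25) = e^(−0.958) ≈ 0.384.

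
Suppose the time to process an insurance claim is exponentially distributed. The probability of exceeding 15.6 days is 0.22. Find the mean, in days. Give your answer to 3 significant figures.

e^(−λ·15.6) = 0.22 ⇒ λ = −ln(0.22)/15.6 = 0.0970595.
Mean = 1/λ = 10.303 days.

10.3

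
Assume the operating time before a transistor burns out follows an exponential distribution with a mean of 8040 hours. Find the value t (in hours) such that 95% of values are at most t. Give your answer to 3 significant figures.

24100

The rate is λ = 1/8040 = 0.000124378 per hour.
Set 1 − e^(−λt) = 0.95, so t = −ln(0.05)/λ = 2.9957/0.000124378 ≈ 24085.7 hours.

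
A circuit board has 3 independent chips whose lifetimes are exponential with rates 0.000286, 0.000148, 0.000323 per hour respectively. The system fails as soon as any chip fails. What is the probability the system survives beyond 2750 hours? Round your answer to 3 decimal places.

The time to first failure is exponential with rate Σλ = 0.000286 + 0.000148 + 0.000323 = 0.000757.
P(min > 2750) = e^(−0.000757·2750) = e^(−2.0817) ≈ 0.125.

0.125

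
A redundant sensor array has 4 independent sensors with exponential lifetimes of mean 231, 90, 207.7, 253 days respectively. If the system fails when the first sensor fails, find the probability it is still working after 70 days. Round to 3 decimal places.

The first failure time is exponential with rate Σλ_i = 1/231 + 1/90 + 1/207.7 + 1/253 = 0.0242073 per day.
P(min > 70) = e^(−0.0242073·70) = e^(−1.6945) ≈ 0.184.

0.184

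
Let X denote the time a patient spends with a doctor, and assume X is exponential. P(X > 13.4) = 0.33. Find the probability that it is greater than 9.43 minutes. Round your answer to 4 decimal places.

0.4583

e^(−λ·13.4) = 0.33 ⇒ λ = −ln(0.33)/13.4 = 0.082736.
P(X > 9.43) = e^(−0.082736·9.43) = e^(−0.7802) ≈ 0.4583.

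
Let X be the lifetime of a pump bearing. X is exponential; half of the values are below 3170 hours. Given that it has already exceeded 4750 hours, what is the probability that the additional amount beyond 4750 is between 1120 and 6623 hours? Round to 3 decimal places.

0.548

For an exponential, median = ln(2)/λ, so λ = ln 2 / 3170 = 0.000218658 per hour.
Memoryless: the residual past 4750 is again Exp(λ).
P(1120 < residual < 6623) = e^(−λ·1120) − e^(−λ·6623) = 0.78278 − 0.23500 ≈ 0.548.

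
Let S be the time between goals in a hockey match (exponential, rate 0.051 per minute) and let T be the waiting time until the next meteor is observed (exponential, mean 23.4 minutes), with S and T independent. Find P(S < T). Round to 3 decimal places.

0.544

λ_1 = 0.051, λ_2 = 1/23.4 = 0.042735.
For independent exponentials, P(S < T) = λ_1/(λ_1+λ_2) = 0.051/0.093735 ≈ 0.544.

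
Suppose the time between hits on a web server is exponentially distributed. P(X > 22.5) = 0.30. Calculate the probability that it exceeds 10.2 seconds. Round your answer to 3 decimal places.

e^(−λ·22.5) = 0.30 ⇒ λ = −ln(0.30)/22.5 = 0.0535099.
P(X > 10.2) = e^(−0.0535099·10.2) = e^(−0.5458) ≈ 0.579.

0.579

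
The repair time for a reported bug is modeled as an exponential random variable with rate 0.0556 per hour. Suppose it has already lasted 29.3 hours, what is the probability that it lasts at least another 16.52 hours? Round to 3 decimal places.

0.399

By the memoryless property, P(X > 29.3+16.52 | X > 29.3) = P(X > 16.52).
P(X > 16.52) = e^(−0.91851) ≈ 0.399.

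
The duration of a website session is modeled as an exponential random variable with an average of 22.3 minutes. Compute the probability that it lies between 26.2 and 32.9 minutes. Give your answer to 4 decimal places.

0.0802

The rate is λ = 1/22.3 = 0.044843 per minute.
P(26.2 < X < 32.9) = e^(−λ·26.2) − e^(−λ·32.9) = 0.30885 − 0.22870 ≈ 0.0802.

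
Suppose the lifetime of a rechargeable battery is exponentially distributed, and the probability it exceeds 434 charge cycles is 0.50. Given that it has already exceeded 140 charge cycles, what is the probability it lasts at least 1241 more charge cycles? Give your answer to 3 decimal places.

0.138

From e^(−λ·434) = 0.50, λ = −ln(0.50)/434 = 0.00159711.
Memoryless: P(X > 140+1241 | X > 140) = P(X > 1241) = e^(−0.00159711·1241) ≈ 0.138.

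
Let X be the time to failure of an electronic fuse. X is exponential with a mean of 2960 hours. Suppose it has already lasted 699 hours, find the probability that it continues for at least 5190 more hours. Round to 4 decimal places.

0.1732

The rate is λ = 1/2960 = 0.000337838 per hour.
By the memoryless property, P(X > 699+5190 | X > 699) = P(X > 5190).
P(X > 5190) = e^(−1.7534) ≈ 0.1732.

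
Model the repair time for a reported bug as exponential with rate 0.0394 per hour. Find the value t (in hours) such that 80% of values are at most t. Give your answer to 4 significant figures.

40.85

Set 1 − e^(−λt) = 0.8, so t = −ln(0.2)/λ = 1.6094/0.0394 ≈ 40.8487 hours.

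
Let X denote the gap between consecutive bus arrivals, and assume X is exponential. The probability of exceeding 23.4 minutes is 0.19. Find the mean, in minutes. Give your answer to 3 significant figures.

e^(−λ·23.4) = 0.19 ⇒ λ = −ln(0.19)/23.4 = 0.0709714.
Mean = 1/λ = 14.0902 minutes.

14.1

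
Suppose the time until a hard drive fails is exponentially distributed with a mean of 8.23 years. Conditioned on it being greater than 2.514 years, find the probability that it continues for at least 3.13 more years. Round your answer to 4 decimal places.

The rate is λ = 1/8.23 = 0.121507 per year.
P(X > s+t | X > s) = e^(−λ(s+t))/e^(−λs) = e^(−λt), independent of s = 2.514.
P(X > 3.13) = e^(−0.38032) ≈ 0.6836.

0.6836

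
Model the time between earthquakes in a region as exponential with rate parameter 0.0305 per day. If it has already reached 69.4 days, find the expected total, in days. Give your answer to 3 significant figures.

102

By memorylessness, E[X | X > 69.4] = 69.4 + 1/λ = 69.4 + 32.7869 = 102.187 days.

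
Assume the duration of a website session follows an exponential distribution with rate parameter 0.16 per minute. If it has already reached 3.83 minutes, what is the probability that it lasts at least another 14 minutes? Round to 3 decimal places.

By the memoryless property, P(X > 3.83+14 | X > 3.83) = P(X > 14).
P(X > 14) = e^(−2.24) ≈ 0.106.

0.106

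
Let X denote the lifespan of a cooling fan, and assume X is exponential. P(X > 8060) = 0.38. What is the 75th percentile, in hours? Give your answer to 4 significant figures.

11550

e^(−λ·8060) = 0.38 ⇒ λ = −ln(0.38)/8060 = 0.000120048.
75th percentile: 1 − e^(−λt) = 0.75, t = −ln(0.25)/λ = 11547.9 hours.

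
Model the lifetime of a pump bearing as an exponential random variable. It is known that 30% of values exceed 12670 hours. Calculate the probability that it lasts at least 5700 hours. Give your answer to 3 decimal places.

0.582

e^(−λ·12670) = 0.30 ⇒ λ = −ln(0.30)/12670 = 0.0000950255.
P(X > 5700) = e^(−0.0000950255·5700) = e^(−0.54165) ≈ 0.582.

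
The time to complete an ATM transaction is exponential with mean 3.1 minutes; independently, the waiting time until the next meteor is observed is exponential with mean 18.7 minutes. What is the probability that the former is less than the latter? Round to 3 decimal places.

0.858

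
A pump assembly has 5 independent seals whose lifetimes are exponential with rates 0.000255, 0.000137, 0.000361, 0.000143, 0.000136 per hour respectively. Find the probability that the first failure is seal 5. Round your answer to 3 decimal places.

0.132

The time to first failure is exponential with rate Σλ = 0.000255 + 0.000137 + 0.000361 + 0.000143 + 0.000136 = 0.001032.
P(seal 5 first) = λ_5/Σλ = 0.000136/0.001032 ≈ 0.132.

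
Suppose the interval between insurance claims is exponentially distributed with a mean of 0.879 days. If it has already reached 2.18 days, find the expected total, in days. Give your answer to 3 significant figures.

The rate is λ = 1/0.879 = 1.13766 per day.
By memorylessness, E[X | X > 2.18] = 2.18 + 1/λ = 2.18 + 0.879 = 3.059 days.

3.06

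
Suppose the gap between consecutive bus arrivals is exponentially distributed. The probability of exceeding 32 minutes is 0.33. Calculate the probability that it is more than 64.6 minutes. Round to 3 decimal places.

e^(−λ·32) = 0.33 ⇒ λ = −ln(0.33)/32 = 0.0346457.
P(X > 64.6) = e^(−0.0346457·64.6) = e^(−2.2381) ≈ 0.107.

0.107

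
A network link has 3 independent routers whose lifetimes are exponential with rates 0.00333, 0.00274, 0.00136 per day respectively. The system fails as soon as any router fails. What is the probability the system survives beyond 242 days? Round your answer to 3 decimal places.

The time to first failure is exponential with rate Σλ = 0.00333 + 0.00274 + 0.00136 = 0.00743.
P(min > 242) = e^(−0.00743·242) = e^(−1.7981) ≈ 0.166.

0.166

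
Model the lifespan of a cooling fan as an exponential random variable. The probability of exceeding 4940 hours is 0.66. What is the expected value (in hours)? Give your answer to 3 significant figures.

e^(−λ·4940) = 0.66 ⇒ λ = −ln(0.66)/4940 = 0.0000841124.
Mean = 1/λ = 11888.8 hours.

11900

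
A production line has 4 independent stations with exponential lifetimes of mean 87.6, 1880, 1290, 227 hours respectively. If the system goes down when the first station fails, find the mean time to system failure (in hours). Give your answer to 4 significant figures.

58.38

The first failure time is exponential with rate Σλ_i = 1/87.6 + 1/1880 + 1/1290 + 1/227 = 0.0171279 per hour.
E[min] = 1/Σλ = 1/0.0171279 = 58.3842 hours.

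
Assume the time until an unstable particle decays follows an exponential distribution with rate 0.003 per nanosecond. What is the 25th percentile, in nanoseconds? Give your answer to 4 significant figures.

95.89

Set 1 − e^(−λt) = 0.25, so t = −ln(0.75)/λ = 0.28768/0.003 ≈ 95.894 nanoseconds.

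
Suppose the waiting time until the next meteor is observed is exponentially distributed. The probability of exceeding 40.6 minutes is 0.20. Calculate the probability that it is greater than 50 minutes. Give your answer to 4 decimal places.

0.1378

e^(−λ·40.6) = 0.20 ⇒ λ = −ln(0.20)/40.6 = 0.0396413.
P(X > 50) = e^(−0.0396413·50) = e^(−1.9821) ≈ 0.1378.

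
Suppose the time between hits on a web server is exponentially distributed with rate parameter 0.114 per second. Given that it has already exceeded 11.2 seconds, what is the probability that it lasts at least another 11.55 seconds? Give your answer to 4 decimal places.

0.2680

By the memoryless property, P(X > 11.2+11.55 | X > 11.2) = P(X > 11.55).
P(X > 11.55) = e^(−1.3167) ≈ 0.2680.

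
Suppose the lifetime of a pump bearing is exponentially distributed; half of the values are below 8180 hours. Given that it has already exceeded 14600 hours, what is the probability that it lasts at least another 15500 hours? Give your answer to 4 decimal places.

0.2689

For an exponential, median = ln(2)/λ, so λ = ln 2 / 8180 = 0.0000847368 per hour.
The exponential is memoryless, so the remaining time is again Exp(λ): the condition X > 14600 is irrelevant.
P(X > 15500) = e^(−1.3134) ≈ 0.2689.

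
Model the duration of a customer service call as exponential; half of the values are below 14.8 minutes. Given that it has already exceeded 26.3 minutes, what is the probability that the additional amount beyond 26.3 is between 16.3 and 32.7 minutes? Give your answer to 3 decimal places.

0.250

For an exponential, median = ln(2)/λ, so λ = ln 2 / 14.8 = 0.0468343 per minute.
Memoryless: the residual past 26.3 is again Exp(λ).
P(16.3 < residual < 32.7) = e^(−λ·16.3) − e^(−λ·32.7) = 0.46608 − 0.21622 ≈ 0.250.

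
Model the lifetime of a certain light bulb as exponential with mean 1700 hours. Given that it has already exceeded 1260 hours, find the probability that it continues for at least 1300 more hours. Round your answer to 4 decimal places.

0.4655

The rate is λ = 1/1700 = 0.000588235 per hour.
P(X > s+t | X > s) = e^(−λ(s+t))/e^(−λs) = e^(−λt), independent of s = 1260.
P(X > 1300) = e^(−0.76471) ≈ 0.4655.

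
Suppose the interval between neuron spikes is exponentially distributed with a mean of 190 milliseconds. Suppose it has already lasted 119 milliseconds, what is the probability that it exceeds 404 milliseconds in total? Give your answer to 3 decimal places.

0.223

The rate is λ = 1/190 = 0.00526316 per millisecond.
P(X > s+t | X > s) = e^(−λ(s+t))/e^(−λs) = e^(−λt), independent of s = 119.
P(X > 285) = e^(−1.5) ≈ 0.223.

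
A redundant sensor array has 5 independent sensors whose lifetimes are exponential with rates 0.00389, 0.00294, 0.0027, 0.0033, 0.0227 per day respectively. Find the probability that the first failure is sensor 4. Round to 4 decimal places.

The time to first failure is exponential with rate Σλ = 0.00389 + 0.00294 + 0.0027 + 0.0033 + 0.0227 = 0.03553.
P(sensor 4 first) = λ_4/Σλ = 0.0033/0.03553 ≈ 0.0929.

0.0929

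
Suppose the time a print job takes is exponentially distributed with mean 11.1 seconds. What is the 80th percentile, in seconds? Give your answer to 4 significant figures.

17.86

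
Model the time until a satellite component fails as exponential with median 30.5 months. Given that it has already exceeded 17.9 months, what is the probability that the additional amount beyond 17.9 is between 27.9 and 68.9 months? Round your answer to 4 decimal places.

0.3215

For an exponential, median = ln(2)/λ, so λ = ln 2 / 30.5 = 0.0227261 per month.
Memoryless: the residual past 17.9 is again Exp(λ).
P(27.9 < residual < 68.9) = e^(−λ·27.9) − e^(−λ·68.9) = 0.53043 − 0.20891 ≈ 0.3215.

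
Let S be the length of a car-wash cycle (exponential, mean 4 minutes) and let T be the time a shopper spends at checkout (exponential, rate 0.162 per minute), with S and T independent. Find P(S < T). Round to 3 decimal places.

λ_1 = 1/4 = 0.25, λ_2 = 0.162.
For independent exponentials, P(S < T) = λ_1/(λ_1+λ_2) = 0.25/0.412 ≈ 0.607.

0.607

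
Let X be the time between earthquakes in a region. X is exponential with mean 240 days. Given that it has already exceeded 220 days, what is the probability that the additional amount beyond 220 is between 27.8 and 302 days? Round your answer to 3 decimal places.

The rate is λ = 1/240 = 0.00416667 per day.
Memoryless: the residual past 220 is again Exp(λ).
P(27.8 < residual < 302) = e^(−λ·27.8) − e^(−λ·302) = 0.89062 − 0.28413 ≈ 0.606.

0.606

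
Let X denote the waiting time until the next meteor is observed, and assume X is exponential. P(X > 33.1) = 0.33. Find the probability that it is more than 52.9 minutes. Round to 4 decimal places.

e^(−λ·33.1) = 0.33 ⇒ λ = −ln(0.33)/33.1 = 0.0334943.
P(X > 52.9) = e^(−0.0334943·52.9) = e^(−1.7719) ≈ 0.1700.

0.1700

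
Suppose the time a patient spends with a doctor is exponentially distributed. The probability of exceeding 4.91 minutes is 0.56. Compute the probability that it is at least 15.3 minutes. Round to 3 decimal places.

0.164

e^(−λ·4.91) = 0.56 ⇒ λ = −ln(0.56)/4.91 = 0.118089.
P(X > 15.3) = e^(−0.118089·15.3) = e^(−1.8068) ≈ 0.164.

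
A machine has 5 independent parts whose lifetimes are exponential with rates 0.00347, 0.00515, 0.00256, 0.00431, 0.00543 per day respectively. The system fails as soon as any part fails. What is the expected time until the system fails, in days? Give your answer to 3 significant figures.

The time to first failure is exponential with rate Σλ = 0.00347 + 0.00515 + 0.00256 + 0.00431 + 0.00543 = 0.02092.
E[min] = 1/Σλ = 1/0.02092 = 47.8011 days.

47.8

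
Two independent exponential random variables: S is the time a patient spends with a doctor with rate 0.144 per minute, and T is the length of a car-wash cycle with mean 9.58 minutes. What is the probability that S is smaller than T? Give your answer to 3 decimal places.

λ_1 = 0.144, λ_2 = 1/9.58 = 0.104384.
For independent exponentials, P(S < T) = λ_1/(λ_1+λ_2) = 0.144/0.248384 ≈ 0.580.

0.580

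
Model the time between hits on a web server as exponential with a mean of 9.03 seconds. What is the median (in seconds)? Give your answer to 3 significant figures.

6.26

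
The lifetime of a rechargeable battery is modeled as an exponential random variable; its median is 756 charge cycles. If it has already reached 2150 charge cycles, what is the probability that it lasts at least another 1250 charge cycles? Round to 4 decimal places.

0.3179

For an exponential, median = ln(2)/λ, so λ = ln 2 / 756 = 0.000916861 per charge cycle.
P(X > s+t | X > s) = e^(−λ(s+t))/e^(−λs) = e^(−λt), independent of s = 2150.
P(X > 1250) = e^(−1.1461) ≈ 0.3179.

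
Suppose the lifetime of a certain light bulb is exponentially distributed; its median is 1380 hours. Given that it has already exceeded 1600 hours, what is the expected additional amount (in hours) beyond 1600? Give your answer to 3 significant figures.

1990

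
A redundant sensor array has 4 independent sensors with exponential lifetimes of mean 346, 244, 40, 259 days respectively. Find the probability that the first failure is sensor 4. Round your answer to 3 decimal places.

Rates: λ_i = 1/mean_i → 0.00289017, 0.00409836, 0.025, 0.003861; Σλ = 0.0358495.
P(sensor 4 first) = λ_4/Σλ = 0.003861/0.0358495 ≈ 0.108.

0.108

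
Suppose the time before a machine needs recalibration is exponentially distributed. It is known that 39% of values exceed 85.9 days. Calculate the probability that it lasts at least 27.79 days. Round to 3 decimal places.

0.737

e^(−λ·85.9) = 0.39 ⇒ λ = −ln(0.39)/85.9 = 0.0109617.
P(X > 27.79) = e^(−0.0109617·27.79) = e^(−0.30463) ≈ 0.737.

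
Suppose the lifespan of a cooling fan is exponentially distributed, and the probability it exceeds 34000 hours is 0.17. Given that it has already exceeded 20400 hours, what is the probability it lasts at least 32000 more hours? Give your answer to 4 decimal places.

0.1887

From e^(−λ·34000) = 0.17, λ = −ln(0.17)/34000 = 0.0000521164.
Memoryless: P(X > 20400+32000 | X > 20400) = P(X > 32000) = e^(−0.0000521164·32000) ≈ 0.1887.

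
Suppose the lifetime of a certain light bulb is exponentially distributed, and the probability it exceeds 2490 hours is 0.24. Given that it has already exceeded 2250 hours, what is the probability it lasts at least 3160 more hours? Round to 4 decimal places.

From e^(−λ·2490) = 0.24, λ = −ln(0.24)/2490 = 0.000573139.
Memoryless: P(X > 2250+3160 | X > 2250) = P(X > 3160) = e^(−0.000573139·3160) ≈ 0.1635.

0.1635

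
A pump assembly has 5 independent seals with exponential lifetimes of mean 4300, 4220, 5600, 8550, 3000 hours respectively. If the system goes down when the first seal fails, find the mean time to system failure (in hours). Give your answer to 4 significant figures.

910.4

The first failure time is exponential with rate Σλ_i = 1/4300 + 1/4220 + 1/5600 + 1/8550 + 1/3000 = 0.00109839 per hour.
E[min] = 1/Σλ = 1/0.00109839 = 910.424 hours.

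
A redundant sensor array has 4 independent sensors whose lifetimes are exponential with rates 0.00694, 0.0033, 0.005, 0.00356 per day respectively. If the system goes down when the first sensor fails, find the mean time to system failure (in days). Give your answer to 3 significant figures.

53.2

The time to first failure is exponential with rate Σλ = 0.00694 + 0.0033 + 0.005 + 0.00356 = 0.0188.
E[min] = 1/Σλ = 1/0.0188 = 53.1915 days.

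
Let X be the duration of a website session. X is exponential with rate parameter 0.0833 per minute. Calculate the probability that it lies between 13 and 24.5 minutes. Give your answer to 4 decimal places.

P(13 < X < 24.5) = e^(−λ·13) − e^(−λ·24.5) = 0.33861 − 0.12992 ≈ 0.2087.

0.2087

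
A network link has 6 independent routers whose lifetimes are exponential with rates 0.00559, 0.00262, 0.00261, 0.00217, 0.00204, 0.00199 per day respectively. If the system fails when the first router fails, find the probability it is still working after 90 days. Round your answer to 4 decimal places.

0.2161

The time to first failure is exponential with rate Σλ = 0.00559 + 0.00262 + 0.00261 + 0.00217 + 0.00204 + 0.00199 = 0.01702.
P(min > 90) = e^(−0.01702·90) = e^(−1.5318) ≈ 0.2161.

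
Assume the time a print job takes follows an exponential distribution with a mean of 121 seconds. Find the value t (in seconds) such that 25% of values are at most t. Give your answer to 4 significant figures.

34.81

The rate is λ = 1/121 = 0.00826446 per second.
Set 1 − e^(−λt) = 0.25, so t = −ln(0.75)/λ = 0.28768/0.00826446 ≈ 34.8095 seconds.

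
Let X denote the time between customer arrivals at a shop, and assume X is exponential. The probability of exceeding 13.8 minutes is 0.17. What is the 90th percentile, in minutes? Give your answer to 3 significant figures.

17.9

e^(−λ·13.8) = 0.17 ⇒ λ = −ln(0.17)/13.8 = 0.128403.
90th percentile: 1 − e^(−λt) = 0.9, t = −ln(0.1)/λ = 17.9325 minutes.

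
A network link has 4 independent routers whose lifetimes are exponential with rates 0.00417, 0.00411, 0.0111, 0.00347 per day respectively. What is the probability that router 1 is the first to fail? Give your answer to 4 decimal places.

The time to first failure is exponential with rate Σλ = 0.00417 + 0.00411 + 0.0111 + 0.00347 = 0.02285.
P(router 1 first) = λ_1/Σλ = 0.00417/0.02285 ≈ 0.1825.

0.1825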